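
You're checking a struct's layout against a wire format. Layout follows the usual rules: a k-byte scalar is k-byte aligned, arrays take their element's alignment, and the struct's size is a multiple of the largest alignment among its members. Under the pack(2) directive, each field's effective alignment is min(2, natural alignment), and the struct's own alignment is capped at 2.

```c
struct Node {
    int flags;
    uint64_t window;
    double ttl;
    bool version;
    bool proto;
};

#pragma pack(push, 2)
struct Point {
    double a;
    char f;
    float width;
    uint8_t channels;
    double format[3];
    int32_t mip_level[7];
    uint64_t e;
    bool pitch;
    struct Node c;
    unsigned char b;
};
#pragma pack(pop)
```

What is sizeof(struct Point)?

112

Node: @0: flags [4B, align 4] → 4; +4 pad (align 8); @8: window [8B, align 8] → 16; @16: ttl [8B, align 8] → 24; @24: version [1B, align 1] → 25; @25: proto [1B, align 1] → 26; +6 tail pad (align 8); size 32, align 8
@0: a [8B, align 2] → 8
@8: f [1B, align 1] → 9
+1 pad (align 2)
@10: width [4B, align 2] → 14
@14: channels [1B, align 1] → 15
+1 pad (align 2)
@16: format [24B, align 2] → 40
@40: mip_level [28B, align 2] → 68
@68: e [8B, align 2] → 76
@76: pitch [1B, align 1] → 77
+1 pad (align 2)
@78: c [32B, align 2] → 110
@110: b [1B, align 1] → 111
+1 tail pad (align 2)
size 112, align 2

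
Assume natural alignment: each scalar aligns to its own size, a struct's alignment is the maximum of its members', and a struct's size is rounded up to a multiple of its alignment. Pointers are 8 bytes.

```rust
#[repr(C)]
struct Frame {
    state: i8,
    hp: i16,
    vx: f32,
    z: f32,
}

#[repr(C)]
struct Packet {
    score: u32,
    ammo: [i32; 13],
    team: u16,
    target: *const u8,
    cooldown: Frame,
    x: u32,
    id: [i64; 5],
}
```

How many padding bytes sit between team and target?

6

Frame: 0..1  state  (1B, 1-aligned); 1..2  -- padding (1B); 2..4  hp  (2B, 2-aligned); 4..8  vx  (4B, 4-aligned); 8..12  z  (4B, 4-aligned); sizeof = 12, alignof = 4
0..4  score  (4B, 4-aligned)
4..56  ammo  (52B, 4-aligned)
56..58  team  (2B, 2-aligned)
58..64  -- padding (6B)
64..72  target  (8B, 8-aligned)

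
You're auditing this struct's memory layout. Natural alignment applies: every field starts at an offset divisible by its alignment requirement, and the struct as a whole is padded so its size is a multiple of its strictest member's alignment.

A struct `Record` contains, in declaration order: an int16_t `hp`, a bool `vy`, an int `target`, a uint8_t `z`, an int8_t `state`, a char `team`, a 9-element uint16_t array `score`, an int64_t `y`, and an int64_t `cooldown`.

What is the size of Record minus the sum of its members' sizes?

4

hp at 0 (size 2, align 2) → ends 2
vy at 2 (size 1, align 1) → ends 3
pad 1 to align 4 for target
target at 4 (size 4, align 4) → ends 8
z at 8 (size 1, align 1) → ends 9
state at 9 (size 1, align 1) → ends 10
team at 10 (size 1, align 1) → ends 11
pad 1 to align 2 for score
score at 12 (size 18, align 2) → ends 30
pad 2 to align 8 for y
y at 32 (size 8, align 8) → ends 40
cooldown at 40 (size 8, align 8) → ends 48
total 48 bytes, alignment 8
data bytes 44, size 48 → padding 4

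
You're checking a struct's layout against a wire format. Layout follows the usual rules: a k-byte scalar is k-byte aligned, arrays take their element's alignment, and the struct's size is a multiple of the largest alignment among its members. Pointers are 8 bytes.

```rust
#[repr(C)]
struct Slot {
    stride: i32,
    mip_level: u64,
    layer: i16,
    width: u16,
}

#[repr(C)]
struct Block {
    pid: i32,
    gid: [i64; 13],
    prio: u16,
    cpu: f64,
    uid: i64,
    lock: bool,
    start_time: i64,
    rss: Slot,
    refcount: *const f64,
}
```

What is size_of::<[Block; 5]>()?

Slot: 0..4  stride  (4B, 4-aligned); 4..8  -- padding (4B); 8..16  mip_level  (8B, 8-aligned); 16..18  layer  (2B, 2-aligned); 18..20  width  (2B, 2-aligned); 20..24  -- tail padding (4B); sizeof = 24, alignof = 8
0..4  pid  (4B, 4-aligned)
4..8  -- padding (4B)
8..112  gid  (104B, 8-aligned)
112..114  prio  (2B, 2-aligned)
114..120  -- padding (6B)
120..128  cpu  (8B, 8-aligned)
128..136  uid  (8B, 8-aligned)
136..137  lock  (1B, 1-aligned)
137..144  -- padding (7B)
144..152  start_time  (8B, 8-aligned)
152..176  rss  (24B, 8-aligned)
176..184  refcount  (8B, 8-aligned)
sizeof = 184, alignof = 8
array of 5: 5 × 184 = 920

920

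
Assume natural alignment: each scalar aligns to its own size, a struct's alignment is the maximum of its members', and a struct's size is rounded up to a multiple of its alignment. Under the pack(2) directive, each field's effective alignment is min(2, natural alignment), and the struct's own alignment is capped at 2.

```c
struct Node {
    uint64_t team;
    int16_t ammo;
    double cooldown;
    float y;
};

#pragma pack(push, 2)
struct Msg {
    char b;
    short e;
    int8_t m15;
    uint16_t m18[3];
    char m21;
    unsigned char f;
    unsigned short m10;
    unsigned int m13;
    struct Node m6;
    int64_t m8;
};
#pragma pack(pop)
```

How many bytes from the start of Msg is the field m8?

52

Node: 0..8  team  (8B, 8-aligned); 8..10  ammo  (2B, 2-aligned); 10..16  -- padding (6B); 16..24  cooldown  (8B, 8-aligned); 24..28  y  (4B, 4-aligned); 28..32  -- tail padding (4B); sizeof = 32, alignof = 8
0..1  b  (1B, 1-aligned)
1..2  -- padding (1B)
2..4  e  (2B, 2-aligned)
4..5  m15  (1B, 1-aligned)
5..6  -- padding (1B)
6..12  m18  (6B, 2-aligned)
12..13  m21  (1B, 1-aligned)
13..14  f  (1B, 1-aligned)
14..16  m10  (2B, 2-aligned)
16..20  m13  (4B, 2-aligned)
20..52  m6  (32B, 2-aligned)
52..60  m8  (8B, 2-aligned)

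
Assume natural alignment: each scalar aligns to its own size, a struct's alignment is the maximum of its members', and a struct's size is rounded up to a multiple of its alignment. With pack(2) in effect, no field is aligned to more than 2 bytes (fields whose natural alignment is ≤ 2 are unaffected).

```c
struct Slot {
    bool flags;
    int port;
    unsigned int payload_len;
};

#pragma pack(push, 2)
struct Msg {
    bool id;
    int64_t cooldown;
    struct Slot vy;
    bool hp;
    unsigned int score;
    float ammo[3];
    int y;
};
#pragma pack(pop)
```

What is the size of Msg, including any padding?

44 bytes

Slot: @0: flags [1B, align 1] → 1; +3 pad (align 4); @4: port [4B, align 4] → 8; @8: payload_len [4B, align 4] → 12; size 12, align 4
@0: id [1B, align 1] → 1
+1 pad (align 2)
@2: cooldown [8B, align 2] → 10
@10: vy [12B, align 2] → 22
@22: hp [1B, align 1] → 23
+1 pad (align 2)
@24: score [4B, align 2] → 28
@28: ammo [12B, align 2] → 40
@40: y [4B, align 2] → 44
size 44, align 2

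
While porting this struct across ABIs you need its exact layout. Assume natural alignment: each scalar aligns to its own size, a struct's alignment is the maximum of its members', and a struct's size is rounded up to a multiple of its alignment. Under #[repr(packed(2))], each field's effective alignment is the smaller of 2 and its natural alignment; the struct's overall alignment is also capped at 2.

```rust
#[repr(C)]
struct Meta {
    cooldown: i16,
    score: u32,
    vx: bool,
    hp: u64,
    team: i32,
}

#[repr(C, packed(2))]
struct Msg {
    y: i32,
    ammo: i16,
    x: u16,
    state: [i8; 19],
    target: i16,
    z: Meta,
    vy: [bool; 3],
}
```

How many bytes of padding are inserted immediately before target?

Meta: 0..2  cooldown  (2B, 2-aligned); 2..4  -- padding (2B); 4..8  score  (4B, 4-aligned); 8..9  vx  (1B, 1-aligned); 9..16  -- padding (7B); 16..24  hp  (8B, 8-aligned); 24..28  team  (4B, 4-aligned); 28..32  -- tail padding (4B); sizeof = 32, alignof = 8
0..4  y  (4B, 2-aligned)
4..6  ammo  (2B, 2-aligned)
6..8  x  (2B, 2-aligned)
8..27  state  (19B, 1-aligned)
27..28  -- padding (1B)
28..30  target  (2B, 2-aligned)

1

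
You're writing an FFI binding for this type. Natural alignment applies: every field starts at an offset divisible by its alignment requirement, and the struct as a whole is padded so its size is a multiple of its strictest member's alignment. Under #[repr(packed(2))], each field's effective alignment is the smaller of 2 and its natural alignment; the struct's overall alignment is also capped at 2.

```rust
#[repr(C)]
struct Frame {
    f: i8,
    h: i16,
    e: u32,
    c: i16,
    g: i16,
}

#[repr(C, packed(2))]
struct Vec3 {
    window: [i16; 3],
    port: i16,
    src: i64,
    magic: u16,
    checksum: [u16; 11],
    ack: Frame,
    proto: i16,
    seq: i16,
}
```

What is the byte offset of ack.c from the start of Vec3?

48

Frame: f at 0 (size 1, align 1) → ends 1; pad 1 to align 2 for h; h at 2 (size 2, align 2) → ends 4; e at 4 (size 4, align 4) → ends 8; c at 8 (size 2, align 2) → ends 10; g at 10 (size 2, align 2) → ends 12; total 12 bytes, alignment 4
window at 0 (size 6, align 2) → ends 6
port at 6 (size 2, align 2) → ends 8
src at 8 (size 8, align 2) → ends 16
magic at 16 (size 2, align 2) → ends 18
checksum at 18 (size 22, align 2) → ends 40
ack at 40 (size 12, align 2) → ends 52
within Frame: c at 8
40 + 8 = 48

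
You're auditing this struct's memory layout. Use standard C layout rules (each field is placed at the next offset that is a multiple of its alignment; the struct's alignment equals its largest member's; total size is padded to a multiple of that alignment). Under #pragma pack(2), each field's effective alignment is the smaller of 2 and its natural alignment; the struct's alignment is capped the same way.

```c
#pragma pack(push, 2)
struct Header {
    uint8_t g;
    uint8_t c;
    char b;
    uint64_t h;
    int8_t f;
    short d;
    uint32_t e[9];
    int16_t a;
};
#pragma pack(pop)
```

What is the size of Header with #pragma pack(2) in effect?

g at 0 (size 1, align 1) → ends 1
c at 1 (size 1, align 1) → ends 2
b at 2 (size 1, align 1) → ends 3
pad 1 to align 2 for h
h at 4 (size 8, align 2) → ends 12
f at 12 (size 1, align 1) → ends 13
pad 1 to align 2 for d
d at 14 (size 2, align 2) → ends 16
e at 16 (size 36, align 2) → ends 52
a at 52 (size 2, align 2) → ends 54
total 54 bytes, alignment 2

54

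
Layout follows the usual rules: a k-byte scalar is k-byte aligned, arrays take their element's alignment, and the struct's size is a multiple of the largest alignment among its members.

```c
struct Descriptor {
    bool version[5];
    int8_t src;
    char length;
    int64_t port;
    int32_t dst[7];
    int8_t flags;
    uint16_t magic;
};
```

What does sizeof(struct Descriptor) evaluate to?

48 bytes

0..5  version  (5B, 1-aligned)
5..6  src  (1B, 1-aligned)
6..7  length  (1B, 1-aligned)
7..8  -- padding (1B)
8..16  port  (8B, 8-aligned)
16..44  dst  (28B, 4-aligned)
44..45  flags  (1B, 1-aligned)
45..46  -- padding (1B)
46..48  magic  (2B, 2-aligned)
sizeof = 48, alignof = 8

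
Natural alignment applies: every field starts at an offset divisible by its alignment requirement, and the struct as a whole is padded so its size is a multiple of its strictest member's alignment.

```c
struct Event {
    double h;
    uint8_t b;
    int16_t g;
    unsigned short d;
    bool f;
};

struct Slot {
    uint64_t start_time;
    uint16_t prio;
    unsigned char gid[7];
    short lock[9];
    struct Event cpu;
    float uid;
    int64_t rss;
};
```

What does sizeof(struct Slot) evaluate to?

72 bytes

Event: 0..8  h  (8B, 8-aligned); 8..9  b  (1B, 1-aligned); 9..10  -- padding (1B); 10..12  g  (2B, 2-aligned); 12..14  d  (2B, 2-aligned); 14..15  f  (1B, 1-aligned); 15..16  -- tail padding (1B); sizeof = 16, alignof = 8
0..8  start_time  (8B, 8-aligned)
8..10  prio  (2B, 2-aligned)
10..17  gid  (7B, 1-aligned)
17..18  -- padding (1B)
18..36  lock  (18B, 2-aligned)
36..40  -- padding (4B)
40..56  cpu  (16B, 8-aligned)
56..60  uid  (4B, 4-aligned)
60..64  -- padding (4B)
64..72  rss  (8B, 8-aligned)
sizeof = 72, alignof = 8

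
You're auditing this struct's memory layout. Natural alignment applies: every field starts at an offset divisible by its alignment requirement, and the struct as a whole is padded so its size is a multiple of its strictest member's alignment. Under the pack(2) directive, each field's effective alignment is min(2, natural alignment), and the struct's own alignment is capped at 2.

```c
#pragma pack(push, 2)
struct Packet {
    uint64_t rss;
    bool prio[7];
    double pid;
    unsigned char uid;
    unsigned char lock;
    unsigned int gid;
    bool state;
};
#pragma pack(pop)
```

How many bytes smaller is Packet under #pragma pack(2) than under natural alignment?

natural layout:
  0..8  rss  (8B, 8-aligned)
  8..15  prio  (7B, 1-aligned)
  15..16  -- padding (1B)
  16..24  pid  (8B, 8-aligned)
  24..25  uid  (1B, 1-aligned)
  25..26  lock  (1B, 1-aligned)
  26..28  -- padding (2B)
  28..32  gid  (4B, 4-aligned)
  32..33  state  (1B, 1-aligned)
  33..40  -- tail padding (7B)
  sizeof = 40, alignof = 8
packed(2) layout:
  0..8  rss  (8B, 2-aligned)
  8..15  prio  (7B, 1-aligned)
  15..16  -- padding (1B)
  16..24  pid  (8B, 2-aligned)
  24..25  uid  (1B, 1-aligned)
  25..26  lock  (1B, 1-aligned)
  26..30  gid  (4B, 2-aligned)
  30..31  state  (1B, 1-aligned)
  31..32  -- tail padding (1B)
  sizeof = 32, alignof = 2
40 − 32 = 8

8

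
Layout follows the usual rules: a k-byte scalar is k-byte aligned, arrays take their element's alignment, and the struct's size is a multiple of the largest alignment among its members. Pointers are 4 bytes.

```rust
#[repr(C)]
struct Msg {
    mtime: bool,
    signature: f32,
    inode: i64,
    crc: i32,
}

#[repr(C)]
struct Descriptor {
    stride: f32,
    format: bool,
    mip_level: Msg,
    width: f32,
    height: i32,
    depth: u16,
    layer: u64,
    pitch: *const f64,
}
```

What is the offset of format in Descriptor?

Msg: @0: mtime [1B, align 1] → 1; +3 pad (align 4); @4: signature [4B, align 4] → 8; @8: inode [8B, align 8] → 16; @16: crc [4B, align 4] → 20; +4 tail pad (align 8); size 24, align 8
@0: stride [4B, align 4] → 4
@4: format [1B, align 1] → 5

4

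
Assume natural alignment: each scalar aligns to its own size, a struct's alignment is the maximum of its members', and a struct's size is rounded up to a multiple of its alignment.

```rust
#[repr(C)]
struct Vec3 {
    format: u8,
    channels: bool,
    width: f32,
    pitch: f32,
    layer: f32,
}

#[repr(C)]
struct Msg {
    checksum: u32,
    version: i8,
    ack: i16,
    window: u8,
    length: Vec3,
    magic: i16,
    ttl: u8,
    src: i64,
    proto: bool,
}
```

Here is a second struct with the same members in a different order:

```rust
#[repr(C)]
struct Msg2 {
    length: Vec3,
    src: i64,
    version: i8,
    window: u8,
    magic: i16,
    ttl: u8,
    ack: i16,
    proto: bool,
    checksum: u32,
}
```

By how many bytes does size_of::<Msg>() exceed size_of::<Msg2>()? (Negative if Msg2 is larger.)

Vec3: format at 0 (size 1, align 1) → ends 1; channels at 1 (size 1, align 1) → ends 2; pad 2 to align 4 for width; width at 4 (size 4, align 4) → ends 8; pitch at 8 (size 4, align 4) → ends 12; layer at 12 (size 4, align 4) → ends 16; total 16 bytes, alignment 4
checksum at 0 (size 4, align 4) → ends 4
version at 4 (size 1, align 1) → ends 5
pad 1 to align 2 for ack
ack at 6 (size 2, align 2) → ends 8
window at 8 (size 1, align 1) → ends 9
pad 3 to align 4 for length
length at 12 (size 16, align 4) → ends 28
magic at 28 (size 2, align 2) → ends 30
ttl at 30 (size 1, align 1) → ends 31
pad 1 to align 8 for src
src at 32 (size 8, align 8) → ends 40
proto at 40 (size 1, align 1) → ends 41
tail pad 7 to reach multiple of 8
total 48 bytes, alignment 8
— Msg2 —
length at 0 (size 16, align 4) → ends 16
src at 16 (size 8, align 8) → ends 24
version at 24 (size 1, align 1) → ends 25
window at 25 (size 1, align 1) → ends 26
magic at 26 (size 2, align 2) → ends 28
ttl at 28 (size 1, align 1) → ends 29
pad 1 to align 2 for ack
ack at 30 (size 2, align 2) → ends 32
proto at 32 (size 1, align 1) → ends 33
pad 3 to align 4 for checksum
checksum at 36 (size 4, align 4) → ends 40
total 40 bytes, alignment 8
48 − 40 = 8

8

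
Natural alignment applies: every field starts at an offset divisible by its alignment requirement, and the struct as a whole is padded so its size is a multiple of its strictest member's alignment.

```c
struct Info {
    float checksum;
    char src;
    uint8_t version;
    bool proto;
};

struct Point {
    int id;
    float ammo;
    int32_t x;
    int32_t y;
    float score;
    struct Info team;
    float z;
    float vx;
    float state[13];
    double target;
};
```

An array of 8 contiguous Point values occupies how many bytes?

768

Info: @0: checksum [4B, align 4] → 4; @4: src [1B, align 1] → 5; @5: version [1B, align 1] → 6; @6: proto [1B, align 1] → 7; +1 tail pad (align 4); size 8, align 4
@0: id [4B, align 4] → 4
@4: ammo [4B, align 4] → 8
@8: x [4B, align 4] → 12
@12: y [4B, align 4] → 16
@16: score [4B, align 4] → 20
@20: team [8B, align 4] → 28
@28: z [4B, align 4] → 32
@32: vx [4B, align 4] → 36
@36: state [52B, align 4] → 88
@88: target [8B, align 8] → 96
size 96, align 8
array of 8: 8 × 96 = 768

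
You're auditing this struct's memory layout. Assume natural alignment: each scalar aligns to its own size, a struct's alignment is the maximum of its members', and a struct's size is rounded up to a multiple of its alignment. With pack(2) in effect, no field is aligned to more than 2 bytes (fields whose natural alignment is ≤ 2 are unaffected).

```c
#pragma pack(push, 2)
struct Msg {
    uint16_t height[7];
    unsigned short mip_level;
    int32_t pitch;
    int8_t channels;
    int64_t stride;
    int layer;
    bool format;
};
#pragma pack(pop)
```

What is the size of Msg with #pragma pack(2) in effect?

36

0..14  height  (14B, 2-aligned)
14..16  mip_level  (2B, 2-aligned)
16..20  pitch  (4B, 2-aligned)
20..21  channels  (1B, 1-aligned)
21..22  -- padding (1B)
22..30  stride  (8B, 2-aligned)
30..34  layer  (4B, 2-aligned)
34..35  format  (1B, 1-aligned)
35..36  -- tail padding (1B)
sizeof = 36, alignof = 2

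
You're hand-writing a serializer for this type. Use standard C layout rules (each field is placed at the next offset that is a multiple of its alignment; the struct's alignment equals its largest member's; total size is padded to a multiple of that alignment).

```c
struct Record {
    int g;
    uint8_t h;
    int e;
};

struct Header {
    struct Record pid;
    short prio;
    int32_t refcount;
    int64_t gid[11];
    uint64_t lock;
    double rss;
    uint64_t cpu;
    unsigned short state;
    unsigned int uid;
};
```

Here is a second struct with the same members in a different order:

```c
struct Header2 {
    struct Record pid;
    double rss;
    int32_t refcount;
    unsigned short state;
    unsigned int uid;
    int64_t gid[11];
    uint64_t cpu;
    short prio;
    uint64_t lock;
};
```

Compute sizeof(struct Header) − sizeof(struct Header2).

Record: @0: g [4B, align 4] → 4; @4: h [1B, align 1] → 5; +3 pad (align 4); @8: e [4B, align 4] → 12; size 12, align 4
@0: pid [12B, align 4] → 12
@12: prio [2B, align 2] → 14
+2 pad (align 4)
@16: refcount [4B, align 4] → 20
+4 pad (align 8)
@24: gid [88B, align 8] → 112
@112: lock [8B, align 8] → 120
@120: rss [8B, align 8] → 128
@128: cpu [8B, align 8] → 136
@136: state [2B, align 2] → 138
+2 pad (align 4)
@140: uid [4B, align 4] → 144
size 144, align 8
— Header2 —
@0: pid [12B, align 4] → 12
+4 pad (align 8)
@16: rss [8B, align 8] → 24
@24: refcount [4B, align 4] → 28
@28: state [2B, align 2] → 30
+2 pad (align 4)
@32: uid [4B, align 4] → 36
+4 pad (align 8)
@40: gid [88B, align 8] → 128
@128: cpu [8B, align 8] → 136
@136: prio [2B, align 2] → 138
+6 pad (align 8)
@144: lock [8B, align 8] → 152
size 152, align 8
144 − 152 = -8

-8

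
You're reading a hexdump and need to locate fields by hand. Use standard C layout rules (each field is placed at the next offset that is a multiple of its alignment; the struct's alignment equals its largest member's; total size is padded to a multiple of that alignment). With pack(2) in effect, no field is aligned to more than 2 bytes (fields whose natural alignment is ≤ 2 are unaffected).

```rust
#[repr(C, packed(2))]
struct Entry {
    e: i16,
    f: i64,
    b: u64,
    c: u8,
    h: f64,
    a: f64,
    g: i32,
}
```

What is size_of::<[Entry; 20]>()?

@0: e [2B, align 2] → 2
@2: f [8B, align 2] → 10
@10: b [8B, align 2] → 18
@18: c [1B, align 1] → 19
+1 pad (align 2)
@20: h [8B, align 2] → 28
@28: a [8B, align 2] → 36
@36: g [4B, align 2] → 40
size 40, align 2
array of 20: 20 × 40 = 800

800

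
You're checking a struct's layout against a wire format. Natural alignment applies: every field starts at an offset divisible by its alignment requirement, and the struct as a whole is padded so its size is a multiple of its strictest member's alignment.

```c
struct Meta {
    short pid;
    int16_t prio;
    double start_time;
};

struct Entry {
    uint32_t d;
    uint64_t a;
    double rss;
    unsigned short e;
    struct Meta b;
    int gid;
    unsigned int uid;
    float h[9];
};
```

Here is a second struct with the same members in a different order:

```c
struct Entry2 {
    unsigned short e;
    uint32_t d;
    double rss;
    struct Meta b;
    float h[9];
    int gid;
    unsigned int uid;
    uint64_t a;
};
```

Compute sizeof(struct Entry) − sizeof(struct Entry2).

Meta: @0: pid [2B, align 2] → 2; @2: prio [2B, align 2] → 4; +4 pad (align 8); @8: start_time [8B, align 8] → 16; size 16, align 8
@0: d [4B, align 4] → 4
+4 pad (align 8)
@8: a [8B, align 8] → 16
@16: rss [8B, align 8] → 24
@24: e [2B, align 2] → 26
+6 pad (align 8)
@32: b [16B, align 8] → 48
@48: gid [4B, align 4] → 52
@52: uid [4B, align 4] → 56
@56: h [36B, align 4] → 92
+4 tail pad (align 8)
size 96, align 8
— Entry2 —
@0: e [2B, align 2] → 2
+2 pad (align 4)
@4: d [4B, align 4] → 8
@8: rss [8B, align 8] → 16
@16: b [16B, align 8] → 32
@32: h [36B, align 4] → 68
@68: gid [4B, align 4] → 72
@72: uid [4B, align 4] → 76
+4 pad (align 8)
@80: a [8B, align 8] → 88
size 88, align 8
96 − 88 = 8

8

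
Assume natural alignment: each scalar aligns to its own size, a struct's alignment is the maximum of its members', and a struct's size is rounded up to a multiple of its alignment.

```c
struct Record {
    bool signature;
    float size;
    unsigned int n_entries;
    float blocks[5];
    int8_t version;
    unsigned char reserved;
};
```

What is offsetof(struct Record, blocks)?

signature at 0 (size 1, align 1) → ends 1
pad 3 to align 4 for size
size at 4 (size 4, align 4) → ends 8
n_entries at 8 (size 4, align 4) → ends 12
blocks at 12 (size 20, align 4) → ends 32

12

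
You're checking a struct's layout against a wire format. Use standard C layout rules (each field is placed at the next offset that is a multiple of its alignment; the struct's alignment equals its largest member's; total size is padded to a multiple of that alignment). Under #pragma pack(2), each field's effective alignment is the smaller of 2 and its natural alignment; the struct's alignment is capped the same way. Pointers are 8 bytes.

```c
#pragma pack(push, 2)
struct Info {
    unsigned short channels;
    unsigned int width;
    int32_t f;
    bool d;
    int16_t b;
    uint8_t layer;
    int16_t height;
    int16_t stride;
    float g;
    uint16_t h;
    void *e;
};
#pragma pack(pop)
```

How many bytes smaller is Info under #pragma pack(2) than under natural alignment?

natural layout:
  channels at 0 (size 2, align 2) → ends 2
  pad 2 to align 4 for width
  width at 4 (size 4, align 4) → ends 8
  f at 8 (size 4, align 4) → ends 12
  d at 12 (size 1, align 1) → ends 13
  pad 1 to align 2 for b
  b at 14 (size 2, align 2) → ends 16
  layer at 16 (size 1, align 1) → ends 17
  pad 1 to align 2 for height
  height at 18 (size 2, align 2) → ends 20
  stride at 20 (size 2, align 2) → ends 22
  pad 2 to align 4 for g
  g at 24 (size 4, align 4) → ends 28
  h at 28 (size 2, align 2) → ends 30
  pad 2 to align 8 for e
  e at 32 (size 8, align 8) → ends 40
  total 40 bytes, alignment 8
packed(2) layout:
  channels at 0 (size 2, align 2) → ends 2
  width at 2 (size 4, align 2) → ends 6
  f at 6 (size 4, align 2) → ends 10
  d at 10 (size 1, align 1) → ends 11
  pad 1 to align 2 for b
  b at 12 (size 2, align 2) → ends 14
  layer at 14 (size 1, align 1) → ends 15
  pad 1 to align 2 for height
  height at 16 (size 2, align 2) → ends 18
  stride at 18 (size 2, align 2) → ends 20
  g at 20 (size 4, align 2) → ends 24
  h at 24 (size 2, align 2) → ends 26
  e at 26 (size 8, align 2) → ends 34
  total 34 bytes, alignment 2
40 − 34 = 6

6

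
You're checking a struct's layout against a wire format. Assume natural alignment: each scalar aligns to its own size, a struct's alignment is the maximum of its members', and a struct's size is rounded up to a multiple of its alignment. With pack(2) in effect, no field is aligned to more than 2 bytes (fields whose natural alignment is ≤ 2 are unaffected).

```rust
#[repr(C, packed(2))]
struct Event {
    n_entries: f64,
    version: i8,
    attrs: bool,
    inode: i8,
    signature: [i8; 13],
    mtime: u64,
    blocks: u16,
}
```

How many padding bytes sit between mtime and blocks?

0

n_entries at 0 (size 8, align 2) → ends 8
version at 8 (size 1, align 1) → ends 9
attrs at 9 (size 1, align 1) → ends 10
inode at 10 (size 1, align 1) → ends 11
signature at 11 (size 13, align 1) → ends 24
mtime at 24 (size 8, align 2) → ends 32
blocks at 32 (size 2, align 2) → ends 34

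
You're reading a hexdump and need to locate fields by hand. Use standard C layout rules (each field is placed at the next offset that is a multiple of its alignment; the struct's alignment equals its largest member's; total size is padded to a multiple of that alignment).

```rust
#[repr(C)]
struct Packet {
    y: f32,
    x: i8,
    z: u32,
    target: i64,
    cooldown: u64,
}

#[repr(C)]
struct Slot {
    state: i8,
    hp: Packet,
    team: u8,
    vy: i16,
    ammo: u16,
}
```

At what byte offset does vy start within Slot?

Packet: y at 0 (size 4, align 4) → ends 4; x at 4 (size 1, align 1) → ends 5; pad 3 to align 4 for z; z at 8 (size 4, align 4) → ends 12; pad 4 to align 8 for target; target at 16 (size 8, align 8) → ends 24; cooldown at 24 (size 8, align 8) → ends 32; total 32 bytes, alignment 8
state at 0 (size 1, align 1) → ends 1
pad 7 to align 8 for hp
hp at 8 (size 32, align 8) → ends 40
team at 40 (size 1, align 1) → ends 41
pad 1 to align 2 for vy
vy at 42 (size 2, align 2) → ends 44

42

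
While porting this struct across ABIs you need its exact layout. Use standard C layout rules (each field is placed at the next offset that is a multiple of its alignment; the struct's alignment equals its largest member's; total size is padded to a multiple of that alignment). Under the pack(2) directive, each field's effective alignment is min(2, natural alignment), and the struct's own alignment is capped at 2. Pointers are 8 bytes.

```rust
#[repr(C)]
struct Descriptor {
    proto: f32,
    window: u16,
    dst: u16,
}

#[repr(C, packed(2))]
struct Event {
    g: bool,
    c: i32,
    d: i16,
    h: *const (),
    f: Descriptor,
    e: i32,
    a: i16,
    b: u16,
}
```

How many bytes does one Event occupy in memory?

32

Descriptor: proto at 0 (size 4, align 4) → ends 4; window at 4 (size 2, align 2) → ends 6; dst at 6 (size 2, align 2) → ends 8; total 8 bytes, alignment 4
g at 0 (size 1, align 1) → ends 1
pad 1 to align 2 for c
c at 2 (size 4, align 2) → ends 6
d at 6 (size 2, align 2) → ends 8
h at 8 (size 8, align 2) → ends 16
f at 16 (size 8, align 2) → ends 24
e at 24 (size 4, align 2) → ends 28
a at 28 (size 2, align 2) → ends 30
b at 30 (size 2, align 2) → ends 32
total 32 bytes, alignment 2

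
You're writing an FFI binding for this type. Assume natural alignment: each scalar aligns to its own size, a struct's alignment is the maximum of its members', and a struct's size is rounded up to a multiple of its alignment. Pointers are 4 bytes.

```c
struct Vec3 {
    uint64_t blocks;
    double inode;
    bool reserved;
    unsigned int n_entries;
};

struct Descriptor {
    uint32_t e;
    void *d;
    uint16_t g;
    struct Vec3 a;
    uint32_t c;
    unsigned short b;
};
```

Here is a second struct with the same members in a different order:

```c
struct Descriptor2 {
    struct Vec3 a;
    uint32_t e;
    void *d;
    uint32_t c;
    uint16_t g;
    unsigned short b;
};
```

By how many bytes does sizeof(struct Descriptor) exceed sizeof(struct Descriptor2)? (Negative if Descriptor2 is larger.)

Vec3: 0..8  blocks  (8B, 8-aligned); 8..16  inode  (8B, 8-aligned); 16..17  reserved  (1B, 1-aligned); 17..20  -- padding (3B); 20..24  n_entries  (4B, 4-aligned); sizeof = 24, alignof = 8
0..4  e  (4B, 4-aligned)
4..8  d  (4B, 4-aligned)
8..10  g  (2B, 2-aligned)
10..16  -- padding (6B)
16..40  a  (24B, 8-aligned)
40..44  c  (4B, 4-aligned)
44..46  b  (2B, 2-aligned)
46..48  -- tail padding (2B)
sizeof = 48, alignof = 8
— Descriptor2 —
0..24  a  (24B, 8-aligned)
24..28  e  (4B, 4-aligned)
28..32  d  (4B, 4-aligned)
32..36  c  (4B, 4-aligned)
36..38  g  (2B, 2-aligned)
38..40  b  (2B, 2-aligned)
sizeof = 40, alignof = 8
48 − 40 = 8

8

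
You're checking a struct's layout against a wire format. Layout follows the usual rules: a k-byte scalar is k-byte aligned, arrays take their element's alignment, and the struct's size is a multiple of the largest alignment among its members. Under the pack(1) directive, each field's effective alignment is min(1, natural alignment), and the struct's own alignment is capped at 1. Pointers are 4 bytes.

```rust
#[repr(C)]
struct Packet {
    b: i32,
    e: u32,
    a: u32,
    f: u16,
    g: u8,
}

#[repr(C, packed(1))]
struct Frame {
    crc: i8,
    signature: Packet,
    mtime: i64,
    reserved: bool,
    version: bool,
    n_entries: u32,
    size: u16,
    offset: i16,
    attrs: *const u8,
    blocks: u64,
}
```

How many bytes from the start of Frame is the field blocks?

39

Packet: b at 0 (size 4, align 4) → ends 4; e at 4 (size 4, align 4) → ends 8; a at 8 (size 4, align 4) → ends 12; f at 12 (size 2, align 2) → ends 14; g at 14 (size 1, align 1) → ends 15; tail pad 1 to reach multiple of 4; total 16 bytes, alignment 4
crc at 0 (size 1, align 1) → ends 1
signature at 1 (size 16, align 1) → ends 17
mtime at 17 (size 8, align 1) → ends 25
reserved at 25 (size 1, align 1) → ends 26
version at 26 (size 1, align 1) → ends 27
n_entries at 27 (size 4, align 1) → ends 31
size at 31 (size 2, align 1) → ends 33
offset at 33 (size 2, align 1) → ends 35
attrs at 35 (size 4, align 1) → ends 39
blocks at 39 (size 8, align 1) → ends 47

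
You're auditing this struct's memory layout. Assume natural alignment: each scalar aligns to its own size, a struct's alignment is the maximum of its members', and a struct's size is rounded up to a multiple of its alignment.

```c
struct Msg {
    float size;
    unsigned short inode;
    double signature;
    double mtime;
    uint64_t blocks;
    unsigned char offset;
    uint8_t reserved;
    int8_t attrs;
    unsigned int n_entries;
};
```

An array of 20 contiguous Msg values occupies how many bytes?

size at 0 (size 4, align 4) → ends 4
inode at 4 (size 2, align 2) → ends 6
pad 2 to align 8 for signature
signature at 8 (size 8, align 8) → ends 16
mtime at 16 (size 8, align 8) → ends 24
blocks at 24 (size 8, align 8) → ends 32
offset at 32 (size 1, align 1) → ends 33
reserved at 33 (size 1, align 1) → ends 34
attrs at 34 (size 1, align 1) → ends 35
pad 1 to align 4 for n_entries
n_entries at 36 (size 4, align 4) → ends 40
total 40 bytes, alignment 8
array of 20: 20 × 40 = 800

800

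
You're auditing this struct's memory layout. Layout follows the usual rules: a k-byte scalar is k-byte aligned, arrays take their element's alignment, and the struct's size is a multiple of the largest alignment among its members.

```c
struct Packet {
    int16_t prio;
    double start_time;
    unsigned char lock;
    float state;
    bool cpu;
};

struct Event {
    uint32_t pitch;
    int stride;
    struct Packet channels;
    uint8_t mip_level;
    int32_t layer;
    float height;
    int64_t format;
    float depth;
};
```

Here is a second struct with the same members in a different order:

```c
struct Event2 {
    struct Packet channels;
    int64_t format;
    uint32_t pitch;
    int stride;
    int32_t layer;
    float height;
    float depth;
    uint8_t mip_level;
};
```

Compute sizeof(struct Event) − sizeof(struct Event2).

Packet: prio at 0 (size 2, align 2) → ends 2; pad 6 to align 8 for start_time; start_time at 8 (size 8, align 8) → ends 16; lock at 16 (size 1, align 1) → ends 17; pad 3 to align 4 for state; state at 20 (size 4, align 4) → ends 24; cpu at 24 (size 1, align 1) → ends 25; tail pad 7 to reach multiple of 8; total 32 bytes, alignment 8
pitch at 0 (size 4, align 4) → ends 4
stride at 4 (size 4, align 4) → ends 8
channels at 8 (size 32, align 8) → ends 40
mip_level at 40 (size 1, align 1) → ends 41
pad 3 to align 4 for layer
layer at 44 (size 4, align 4) → ends 48
height at 48 (size 4, align 4) → ends 52
pad 4 to align 8 for format
format at 56 (size 8, align 8) → ends 64
depth at 64 (size 4, align 4) → ends 68
tail pad 4 to reach multiple of 8
total 72 bytes, alignment 8
— Event2 —
channels at 0 (size 32, align 8) → ends 32
format at 32 (size 8, align 8) → ends 40
pitch at 40 (size 4, align 4) → ends 44
stride at 44 (size 4, align 4) → ends 48
layer at 48 (size 4, align 4) → ends 52
height at 52 (size 4, align 4) → ends 56
depth at 56 (size 4, align 4) → ends 60
mip_level at 60 (size 1, align 1) → ends 61
tail pad 3 to reach multiple of 8
total 64 bytes, alignment 8
72 − 64 = 8

8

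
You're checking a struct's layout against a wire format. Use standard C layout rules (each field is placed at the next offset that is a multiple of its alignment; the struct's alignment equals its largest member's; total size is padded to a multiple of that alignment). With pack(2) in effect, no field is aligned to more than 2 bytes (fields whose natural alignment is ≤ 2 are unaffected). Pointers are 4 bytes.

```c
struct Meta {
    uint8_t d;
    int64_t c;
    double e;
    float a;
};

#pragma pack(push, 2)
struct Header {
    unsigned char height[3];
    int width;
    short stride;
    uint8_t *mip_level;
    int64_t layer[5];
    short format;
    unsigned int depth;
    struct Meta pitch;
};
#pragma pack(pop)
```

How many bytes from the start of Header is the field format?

Meta: @0: d [1B, align 1] → 1; +7 pad (align 8); @8: c [8B, align 8] → 16; @16: e [8B, align 8] → 24; @24: a [4B, align 4] → 28; +4 tail pad (align 8); size 32, align 8
@0: height [3B, align 1] → 3
+1 pad (align 2)
@4: width [4B, align 2] → 8
@8: stride [2B, align 2] → 10
@10: mip_level [4B, align 2] → 14
@14: layer [40B, align 2] → 54
@54: format [2B, align 2] → 56

54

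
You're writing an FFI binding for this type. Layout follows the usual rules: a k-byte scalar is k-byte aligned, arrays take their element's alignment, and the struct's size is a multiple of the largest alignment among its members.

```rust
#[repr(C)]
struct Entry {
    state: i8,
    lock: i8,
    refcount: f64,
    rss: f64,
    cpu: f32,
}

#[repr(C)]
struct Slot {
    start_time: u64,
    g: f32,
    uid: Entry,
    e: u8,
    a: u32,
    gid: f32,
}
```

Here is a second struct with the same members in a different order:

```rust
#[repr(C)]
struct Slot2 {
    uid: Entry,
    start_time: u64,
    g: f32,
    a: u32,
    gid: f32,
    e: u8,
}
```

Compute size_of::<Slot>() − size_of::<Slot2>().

8

Entry: 0..1  state  (1B, 1-aligned); 1..2  lock  (1B, 1-aligned); 2..8  -- padding (6B); 8..16  refcount  (8B, 8-aligned); 16..24  rss  (8B, 8-aligned); 24..28  cpu  (4B, 4-aligned); 28..32  -- tail padding (4B); sizeof = 32, alignof = 8
0..8  start_time  (8B, 8-aligned)
8..12  g  (4B, 4-aligned)
12..16  -- padding (4B)
16..48  uid  (32B, 8-aligned)
48..49  e  (1B, 1-aligned)
49..52  -- padding (3B)
52..56  a  (4B, 4-aligned)
56..60  gid  (4B, 4-aligned)
60..64  -- tail padding (4B)
sizeof = 64, alignof = 8
— Slot2 —
0..32  uid  (32B, 8-aligned)
32..40  start_time  (8B, 8-aligned)
40..44  g  (4B, 4-aligned)
44..48  a  (4B, 4-aligned)
48..52  gid  (4B, 4-aligned)
52..53  e  (1B, 1-aligned)
53..56  -- tail padding (3B)
sizeof = 56, alignof = 8
64 − 56 = 8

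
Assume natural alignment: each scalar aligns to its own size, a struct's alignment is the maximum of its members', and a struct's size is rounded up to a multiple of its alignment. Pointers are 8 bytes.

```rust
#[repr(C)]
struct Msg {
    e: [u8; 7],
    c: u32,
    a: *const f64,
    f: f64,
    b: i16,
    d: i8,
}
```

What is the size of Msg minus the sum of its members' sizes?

10

0..7  e  (7B, 1-aligned)
7..8  -- padding (1B)
8..12  c  (4B, 4-aligned)
12..16  -- padding (4B)
16..24  a  (8B, 8-aligned)
24..32  f  (8B, 8-aligned)
32..34  b  (2B, 2-aligned)
34..35  d  (1B, 1-aligned)
35..40  -- tail padding (5B)
sizeof = 40, alignof = 8
data bytes 30, size 40 → padding 10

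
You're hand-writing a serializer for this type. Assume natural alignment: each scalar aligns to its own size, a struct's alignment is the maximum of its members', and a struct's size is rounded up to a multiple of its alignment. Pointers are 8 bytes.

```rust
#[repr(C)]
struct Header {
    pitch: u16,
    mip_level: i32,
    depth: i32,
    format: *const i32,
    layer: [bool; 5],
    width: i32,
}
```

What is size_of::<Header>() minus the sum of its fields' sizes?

0..2  pitch  (2B, 2-aligned)
2..4  -- padding (2B)
4..8  mip_level  (4B, 4-aligned)
8..12  depth  (4B, 4-aligned)
12..16  -- padding (4B)
16..24  format  (8B, 8-aligned)
24..29  layer  (5B, 1-aligned)
29..32  -- padding (3B)
32..36  width  (4B, 4-aligned)
36..40  -- tail padding (4B)
sizeof = 40, alignof = 8
data bytes 27, size 40 → padding 13

13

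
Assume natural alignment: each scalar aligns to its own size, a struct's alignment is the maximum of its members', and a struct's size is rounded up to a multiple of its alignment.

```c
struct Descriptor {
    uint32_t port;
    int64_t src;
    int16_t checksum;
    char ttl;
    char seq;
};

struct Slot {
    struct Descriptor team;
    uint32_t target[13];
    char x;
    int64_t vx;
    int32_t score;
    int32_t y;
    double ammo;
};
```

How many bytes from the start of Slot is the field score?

Descriptor: @0: port [4B, align 4] → 4; +4 pad (align 8); @8: src [8B, align 8] → 16; @16: checksum [2B, align 2] → 18; @18: ttl [1B, align 1] → 19; @19: seq [1B, align 1] → 20; +4 tail pad (align 8); size 24, align 8
@0: team [24B, align 8] → 24
@24: target [52B, align 4] → 76
@76: x [1B, align 1] → 77
+3 pad (align 8)
@80: vx [8B, align 8] → 88
@88: score [4B, align 4] → 92

88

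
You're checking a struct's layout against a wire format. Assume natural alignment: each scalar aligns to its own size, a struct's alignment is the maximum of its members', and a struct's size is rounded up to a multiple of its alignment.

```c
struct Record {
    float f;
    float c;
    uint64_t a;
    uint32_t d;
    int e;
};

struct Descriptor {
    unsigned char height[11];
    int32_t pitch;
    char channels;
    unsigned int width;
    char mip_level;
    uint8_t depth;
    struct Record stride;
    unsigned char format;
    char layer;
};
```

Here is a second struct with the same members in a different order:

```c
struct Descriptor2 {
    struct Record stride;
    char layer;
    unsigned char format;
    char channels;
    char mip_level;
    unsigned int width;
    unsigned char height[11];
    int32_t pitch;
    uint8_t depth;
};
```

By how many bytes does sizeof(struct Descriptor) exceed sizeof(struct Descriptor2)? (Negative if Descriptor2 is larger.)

8

Record: 0..4  f  (4B, 4-aligned); 4..8  c  (4B, 4-aligned); 8..16  a  (8B, 8-aligned); 16..20  d  (4B, 4-aligned); 20..24  e  (4B, 4-aligned); sizeof = 24, alignof = 8
0..11  height  (11B, 1-aligned)
11..12  -- padding (1B)
12..16  pitch  (4B, 4-aligned)
16..17  channels  (1B, 1-aligned)
17..20  -- padding (3B)
20..24  width  (4B, 4-aligned)
24..25  mip_level  (1B, 1-aligned)
25..26  depth  (1B, 1-aligned)
26..32  -- padding (6B)
32..56  stride  (24B, 8-aligned)
56..57  format  (1B, 1-aligned)
57..58  layer  (1B, 1-aligned)
58..64  -- tail padding (6B)
sizeof = 64, alignof = 8
— Descriptor2 —
0..24  stride  (24B, 8-aligned)
24..25  layer  (1B, 1-aligned)
25..26  format  (1B, 1-aligned)
26..27  channels  (1B, 1-aligned)
27..28  mip_level  (1B, 1-aligned)
28..32  width  (4B, 4-aligned)
32..43  height  (11B, 1-aligned)
43..44  -- padding (1B)
44..48  pitch  (4B, 4-aligned)
48..49  depth  (1B, 1-aligned)
49..56  -- tail padding (7B)
sizeof = 56, alignof = 8
64 − 56 = 8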